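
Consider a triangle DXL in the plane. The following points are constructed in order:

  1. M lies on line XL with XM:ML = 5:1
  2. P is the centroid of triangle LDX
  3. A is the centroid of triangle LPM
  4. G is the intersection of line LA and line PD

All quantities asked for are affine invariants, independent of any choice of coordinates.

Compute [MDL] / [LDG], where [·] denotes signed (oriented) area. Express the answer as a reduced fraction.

[MDL]:[LDG] = -4/9

Choose coordinates D = (0, 0), X = (1, 0), L = (0, 1).
1. M lies on line XL with XM:ML = 5:1 ⇒ M = (1/6, 5/6)
2. P is the centroid of triangle LDX ⇒ P = (1/3, 1/3)
3. A is the centroid of triangle LPM ⇒ A = (1/6, 13/18)
4. G is the intersection of line LA and line PD ⇒ G = (3/8, 3/8)
2·[MDL] = -1/6, 2·[LDG] = 3/8
[MDL]:[LDG] = -1/6:3/8 = -4/9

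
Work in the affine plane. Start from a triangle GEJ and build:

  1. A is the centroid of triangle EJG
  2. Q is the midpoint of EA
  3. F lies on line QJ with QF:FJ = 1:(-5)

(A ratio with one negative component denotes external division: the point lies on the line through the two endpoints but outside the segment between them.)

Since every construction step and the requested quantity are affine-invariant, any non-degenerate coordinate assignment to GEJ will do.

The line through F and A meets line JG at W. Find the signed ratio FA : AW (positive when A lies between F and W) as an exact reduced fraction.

FA:AW = 3/2

Work in coordinates with G = (0, 0), E = (1, 0), J = (0, 1).
1. A is the centroid of triangle EJG ⇒ A = (1/3, 1/3)
2. Q is the midpoint of EA ⇒ Q = (2/3, 1/6)
3. F lies on line QJ with QF:FJ = 1:(-5) ⇒ F = (5/6, -1/24)
line FA meets JG at W = (0, 7/12)
A = F + t·(W−F) with t = 3/5, so FA:AW = 3/5:2/5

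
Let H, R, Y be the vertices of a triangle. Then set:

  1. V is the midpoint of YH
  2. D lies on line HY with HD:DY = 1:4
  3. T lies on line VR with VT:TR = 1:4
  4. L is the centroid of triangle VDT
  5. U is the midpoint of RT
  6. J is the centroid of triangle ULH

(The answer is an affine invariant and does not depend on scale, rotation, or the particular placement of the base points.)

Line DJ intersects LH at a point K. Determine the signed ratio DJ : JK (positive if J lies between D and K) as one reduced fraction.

Choose coordinates H = (0, 0), R = (1, 0), Y = (0, 1).
1. V is the midpoint of YH ⇒ V = (0, 1/2)
2. D lies on line HY with HD:DY = 1:4 ⇒ D = (0, 1/5)
3. T lies on line VR with VT:TR = 1:4 ⇒ T = (1/5, 2/5)
4. L is the centroid of triangle VDT ⇒ L = (1/15, 11/30)
5. U is the midpoint of RT ⇒ U = (3/5, 1/5)
6. J is the centroid of triangle ULH ⇒ J = (2/9, 17/90)
line DJ meets LH at K = (4/111, 22/111)
J = D + t·(K−D) with t = 37/6, so DJ:JK = 37/6:-31/6

DJ:JK = -37/31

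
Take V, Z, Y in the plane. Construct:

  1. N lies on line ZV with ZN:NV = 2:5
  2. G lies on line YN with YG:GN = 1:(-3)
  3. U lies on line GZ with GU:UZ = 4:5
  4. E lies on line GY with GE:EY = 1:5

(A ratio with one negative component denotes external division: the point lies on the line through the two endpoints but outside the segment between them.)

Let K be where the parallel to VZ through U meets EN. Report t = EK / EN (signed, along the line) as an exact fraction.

Work in coordinates with V = (0, 0), Z = (1, 0), Y = (0, 1).
1. N lies on line ZV with ZN:NV = 2:5 ⇒ N = (5/7, 0)
2. G lies on line YN with YG:GN = 1:(-3) ⇒ G = (-5/14, 3/2)
3. U lies on line GZ with GU:UZ = 4:5 ⇒ U = (31/126, 5/6)
4. E lies on line GY with GE:EY = 1:5 ⇒ E = (-25/84, 17/12)
through U parallel to VZ: direction (1, 0); meets EN at K = (5/42, 5/6)
K = E + t·(N−E) with t = 7/17

t = 7/17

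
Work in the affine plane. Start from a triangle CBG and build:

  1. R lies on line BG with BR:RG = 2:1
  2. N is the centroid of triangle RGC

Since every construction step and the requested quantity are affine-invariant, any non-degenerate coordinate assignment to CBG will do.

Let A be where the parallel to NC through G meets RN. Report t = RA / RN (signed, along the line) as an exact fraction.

Work in coordinates with C = (0, 0), B = (1, 0), G = (0, 1).
1. R lies on line BG with BR:RG = 2:1 ⇒ R = (1/3, 2/3)
2. N is the centroid of triangle RGC ⇒ N = (1/9, 5/9)
through G parallel to NC: direction (-1/9, -5/9); meets RN at A = (-1/9, 4/9)
A = R + t·(N−R) with t = 2

t = 2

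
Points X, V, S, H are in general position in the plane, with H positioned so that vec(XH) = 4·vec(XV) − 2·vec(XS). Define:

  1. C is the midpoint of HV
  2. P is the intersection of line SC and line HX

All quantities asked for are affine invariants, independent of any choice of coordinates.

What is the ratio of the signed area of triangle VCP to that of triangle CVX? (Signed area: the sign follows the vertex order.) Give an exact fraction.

[VCP]:[CVX] = -1/6

Assign X = (0, 0), V = (1, 0), S = (0, 1), H = (4, -2) — the answer is frame-independent, so this choice is without loss of generality.
1. C is the midpoint of HV ⇒ C = (5/2, -1)
2. P is the intersection of line SC and line HX ⇒ P = (10/3, -5/3)
2·[VCP] = -1/6, 2·[CVX] = 1
[VCP]:[CVX] = -1/6:1 = -1/6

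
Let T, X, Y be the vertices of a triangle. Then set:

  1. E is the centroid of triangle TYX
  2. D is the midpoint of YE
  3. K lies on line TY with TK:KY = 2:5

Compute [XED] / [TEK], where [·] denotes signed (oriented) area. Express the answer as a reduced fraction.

[XED]:[TEK] = -7/4

Work in coordinates with T = (0, 0), X = (1, 0), Y = (0, 1).
1. E is the centroid of triangle TYX ⇒ E = (1/3, 1/3)
2. D is the midpoint of YE ⇒ D = (1/6, 2/3)
3. K lies on line TY with TK:KY = 2:5 ⇒ K = (0, 2/7)
2·[XED] = -1/6, 2·[TEK] = 2/21
[XED]:[TEK] = -1/6:2/21 = -7/4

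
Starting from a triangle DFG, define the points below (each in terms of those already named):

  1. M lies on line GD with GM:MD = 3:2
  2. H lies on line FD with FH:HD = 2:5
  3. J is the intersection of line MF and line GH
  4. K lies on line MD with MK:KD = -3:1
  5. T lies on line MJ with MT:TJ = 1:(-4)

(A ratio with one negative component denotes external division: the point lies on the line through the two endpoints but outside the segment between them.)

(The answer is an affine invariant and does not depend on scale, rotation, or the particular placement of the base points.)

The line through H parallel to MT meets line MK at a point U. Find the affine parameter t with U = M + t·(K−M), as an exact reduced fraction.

t = 4/21

Work in coordinates with D = (0, 0), F = (1, 0), G = (0, 1).
1. M lies on line GD with GM:MD = 3:2 ⇒ M = (0, 2/5)
2. H lies on line FD with FH:HD = 2:5 ⇒ H = (5/7, 0)
3. J is the intersection of line MF and line GH ⇒ J = (3/5, 4/25)
4. K lies on line MD with MK:KD = -3:1 ⇒ K = (0, -1/5)
5. T lies on line MJ with MT:TJ = 1:(-4) ⇒ T = (-1/5, 12/25)
through H parallel to MT: direction (-1/5, 2/25); meets MK at U = (0, 2/7)
U = M + t·(K−M) with t = 4/21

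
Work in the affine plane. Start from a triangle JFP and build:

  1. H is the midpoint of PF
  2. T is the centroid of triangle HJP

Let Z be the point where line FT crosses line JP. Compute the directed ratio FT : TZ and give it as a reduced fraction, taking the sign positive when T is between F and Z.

FT:TZ = 5

Work in coordinates with J = (0, 0), F = (1, 0), P = (0, 1).
1. H is the midpoint of PF ⇒ H = (1/2, 1/2)
2. T is the centroid of triangle HJP ⇒ T = (1/6, 1/2)
line FT meets JP at Z = (0, 3/5)
T = F + t·(Z−F) with t = 5/6, so FT:TZ = 5/6:1/6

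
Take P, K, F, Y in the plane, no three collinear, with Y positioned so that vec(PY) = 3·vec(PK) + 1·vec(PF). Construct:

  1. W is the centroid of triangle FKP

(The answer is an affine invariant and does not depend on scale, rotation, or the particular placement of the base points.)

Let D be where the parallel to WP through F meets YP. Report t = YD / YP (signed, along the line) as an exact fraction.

t = 3/2

Set P = (0, 0), K = (1, 0), F = (0, 1), Y = (3, 1); any affine frame gives the same invariant.
1. W is the centroid of triangle FKP ⇒ W = (1/3, 1/3)
through F parallel to WP: direction (-1/3, -1/3); meets YP at D = (-3/2, -1/2)
D = Y + t·(P−Y) with t = 3/2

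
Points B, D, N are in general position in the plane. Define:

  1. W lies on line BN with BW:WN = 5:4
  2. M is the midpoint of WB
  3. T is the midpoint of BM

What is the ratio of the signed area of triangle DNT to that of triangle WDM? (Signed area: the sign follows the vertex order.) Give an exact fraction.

[DNT]:[WDM] = -31/10

Work in coordinates with B = (0, 0), D = (1, 0), N = (0, 1).
1. W lies on line BN with BW:WN = 5:4 ⇒ W = (0, 5/9)
2. M is the midpoint of WB ⇒ M = (0, 5/18)
3. T is the midpoint of BM ⇒ T = (0, 5/36)
2·[DNT] = 31/36, 2·[WDM] = -5/18
[DNT]:[WDM] = 31/36:-5/18 = -31/10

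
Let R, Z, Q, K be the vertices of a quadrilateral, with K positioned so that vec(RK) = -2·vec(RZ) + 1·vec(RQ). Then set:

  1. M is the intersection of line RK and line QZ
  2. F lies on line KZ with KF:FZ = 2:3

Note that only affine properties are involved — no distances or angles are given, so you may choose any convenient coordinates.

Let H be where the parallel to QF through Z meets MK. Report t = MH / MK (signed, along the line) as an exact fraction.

Work in coordinates with R = (0, 0), Z = (1, 0), Q = (0, 1), K = (-2, 1).
1. M is the intersection of line RK and line QZ ⇒ M = (2, -1)
2. F lies on line KZ with KF:FZ = 2:3 ⇒ F = (-4/5, 3/5)
through Z parallel to QF: direction (-4/5, -2/5); meets MK at H = (1/2, -1/4)
H = M + t·(K−M) with t = 3/8

t = 3/8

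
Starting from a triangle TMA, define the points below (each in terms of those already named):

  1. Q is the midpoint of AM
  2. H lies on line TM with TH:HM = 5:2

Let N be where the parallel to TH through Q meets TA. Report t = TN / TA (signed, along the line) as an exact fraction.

Assign T = (0, 0), M = (1, 0), A = (0, 1) — the answer is frame-independent, so this choice is without loss of generality.
1. Q is the midpoint of AM ⇒ Q = (1/2, 1/2)
2. H lies on line TM with TH:HM = 5:2 ⇒ H = (5/7, 0)
through Q parallel to TH: direction (5/7, 0); meets TA at N = (0, 1/2)
N = T + t·(A−T) with t = 1/2

t = 1/2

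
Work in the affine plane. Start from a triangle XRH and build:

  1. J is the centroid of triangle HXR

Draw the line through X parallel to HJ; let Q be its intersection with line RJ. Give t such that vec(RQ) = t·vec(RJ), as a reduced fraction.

Work in coordinates with X = (0, 0), R = (1, 0), H = (0, 1).
1. J is the centroid of triangle HXR ⇒ J = (1/3, 1/3)
through X parallel to HJ: direction (1/3, -2/3); meets RJ at Q = (-1/3, 2/3)
Q = R + t·(J−R) with t = 2

t = 2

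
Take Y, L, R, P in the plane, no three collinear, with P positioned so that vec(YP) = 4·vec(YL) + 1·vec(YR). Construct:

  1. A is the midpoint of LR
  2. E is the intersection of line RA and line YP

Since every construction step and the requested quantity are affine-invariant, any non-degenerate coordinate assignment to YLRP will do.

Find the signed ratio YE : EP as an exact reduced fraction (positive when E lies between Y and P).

YE:EP = 1/4

Choose coordinates Y = (0, 0), L = (1, 0), R = (0, 1), P = (4, 1).
1. A is the midpoint of LR ⇒ A = (1/2, 1/2)
2. E is the intersection of line RA and line YP ⇒ E = (4/5, 1/5)
E = Y + t·(P−Y) with t = 1/5, so YE:EP = t:(1−t) = 1/5:4/5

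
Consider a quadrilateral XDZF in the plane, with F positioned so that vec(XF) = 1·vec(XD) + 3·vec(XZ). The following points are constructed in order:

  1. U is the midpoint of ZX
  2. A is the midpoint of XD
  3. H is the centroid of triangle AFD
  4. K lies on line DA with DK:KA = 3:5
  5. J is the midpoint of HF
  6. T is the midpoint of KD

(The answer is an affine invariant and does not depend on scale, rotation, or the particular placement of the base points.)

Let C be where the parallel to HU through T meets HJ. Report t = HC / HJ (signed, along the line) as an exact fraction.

Choose coordinates X = (0, 0), D = (1, 0), Z = (0, 1), F = (1, 3).
1. U is the midpoint of ZX ⇒ U = (0, 1/2)
2. A is the midpoint of XD ⇒ A = (1/2, 0)
3. H is the centroid of triangle AFD ⇒ H = (5/6, 1)
4. K lies on line DA with DK:KA = 3:5 ⇒ K = (13/16, 0)
5. J is the midpoint of HF ⇒ J = (11/12, 2)
6. T is the midpoint of KD ⇒ T = (29/32, 0)
through T parallel to HU: direction (-5/6, -1/2); meets HJ at C = (451/608, -15/152)
C = H + t·(J−H) with t = -167/152

t = -167/152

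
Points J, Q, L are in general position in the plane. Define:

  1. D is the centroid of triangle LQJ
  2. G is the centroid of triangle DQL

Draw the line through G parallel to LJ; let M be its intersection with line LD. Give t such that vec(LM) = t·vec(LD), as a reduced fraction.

t = 4/3

Set J = (0, 0), Q = (1, 0), L = (0, 1); any affine frame gives the same invariant.
1. D is the centroid of triangle LQJ ⇒ D = (1/3, 1/3)
2. G is the centroid of triangle DQL ⇒ G = (4/9, 4/9)
through G parallel to LJ: direction (0, -1); meets LD at M = (4/9, 1/9)
M = L + t·(D−L) with t = 4/3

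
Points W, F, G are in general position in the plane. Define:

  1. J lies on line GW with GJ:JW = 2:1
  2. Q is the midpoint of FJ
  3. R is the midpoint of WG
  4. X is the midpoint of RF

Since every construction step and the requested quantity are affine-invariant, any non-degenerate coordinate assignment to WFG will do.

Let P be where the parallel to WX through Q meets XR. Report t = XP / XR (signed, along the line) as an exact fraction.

Choose coordinates W = (0, 0), F = (1, 0), G = (0, 1).
1. J lies on line GW with GJ:JW = 2:1 ⇒ J = (0, 1/3)
2. Q is the midpoint of FJ ⇒ Q = (1/2, 1/6)
3. R is the midpoint of WG ⇒ R = (0, 1/2)
4. X is the midpoint of RF ⇒ X = (1/2, 1/4)
through Q parallel to WX: direction (1/2, 1/4); meets XR at P = (7/12, 5/24)
P = X + t·(R−X) with t = -1/6

t = -1/6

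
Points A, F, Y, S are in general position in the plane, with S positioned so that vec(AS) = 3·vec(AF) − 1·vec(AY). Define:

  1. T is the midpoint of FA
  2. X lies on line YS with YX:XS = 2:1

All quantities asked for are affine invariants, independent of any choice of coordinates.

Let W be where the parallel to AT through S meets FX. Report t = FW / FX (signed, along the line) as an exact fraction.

t = 3

Assign A = (0, 0), F = (1, 0), Y = (0, 1), S = (3, -1) — the answer is frame-independent, so this choice is without loss of generality.
1. T is the midpoint of FA ⇒ T = (1/2, 0)
2. X lies on line YS with YX:XS = 2:1 ⇒ X = (2, -1/3)
through S parallel to AT: direction (1/2, 0); meets FX at W = (4, -1)
W = F + t·(X−F) with t = 3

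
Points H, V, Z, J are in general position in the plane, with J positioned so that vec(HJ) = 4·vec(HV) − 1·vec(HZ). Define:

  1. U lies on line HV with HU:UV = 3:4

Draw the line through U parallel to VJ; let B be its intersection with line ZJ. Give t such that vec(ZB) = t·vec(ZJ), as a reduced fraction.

t = 9/7

Assign H = (0, 0), V = (1, 0), Z = (0, 1), J = (4, -1) — the answer is frame-independent, so this choice is without loss of generality.
1. U lies on line HV with HU:UV = 3:4 ⇒ U = (3/7, 0)
through U parallel to VJ: direction (3, -1); meets ZJ at B = (36/7, -11/7)
B = Z + t·(J−Z) with t = 9/7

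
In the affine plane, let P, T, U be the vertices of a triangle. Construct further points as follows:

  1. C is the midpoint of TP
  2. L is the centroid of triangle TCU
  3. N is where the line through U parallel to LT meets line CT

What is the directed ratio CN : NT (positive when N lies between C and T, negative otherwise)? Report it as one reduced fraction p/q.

Work in coordinates with P = (0, 0), T = (1, 0), U = (0, 1).
1. C is the midpoint of TP ⇒ C = (1/2, 0)
2. L is the centroid of triangle TCU ⇒ L = (1/2, 1/3)
3. N is where the line through U parallel to LT meets line CT ⇒ N = (3/2, 0)
N = C + t·(T−C) with t = 2, so CN:NT = t:(1−t) = 2:-1

CN:NT = -2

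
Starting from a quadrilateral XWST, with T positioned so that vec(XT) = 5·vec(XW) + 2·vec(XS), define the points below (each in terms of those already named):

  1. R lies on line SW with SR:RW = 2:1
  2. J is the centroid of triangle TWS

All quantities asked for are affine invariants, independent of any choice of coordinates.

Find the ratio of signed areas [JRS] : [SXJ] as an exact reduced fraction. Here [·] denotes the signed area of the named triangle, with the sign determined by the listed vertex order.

[JRS]:[SXJ] = -2/3

Choose coordinates X = (0, 0), W = (1, 0), S = (0, 1), T = (5, 2).
1. R lies on line SW with SR:RW = 2:1 ⇒ R = (2/3, 1/3)
2. J is the centroid of triangle TWS ⇒ J = (2, 1)
2·[JRS] = -4/3, 2·[SXJ] = 2
[JRS]:[SXJ] = -4/3:2 = -2/3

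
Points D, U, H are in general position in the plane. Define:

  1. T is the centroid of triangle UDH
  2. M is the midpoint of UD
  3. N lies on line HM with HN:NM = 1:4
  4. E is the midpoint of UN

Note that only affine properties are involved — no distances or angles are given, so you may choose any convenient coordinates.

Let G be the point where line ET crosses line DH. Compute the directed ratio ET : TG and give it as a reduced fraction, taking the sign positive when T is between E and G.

Choose coordinates D = (0, 0), U = (1, 0), H = (0, 1).
1. T is the centroid of triangle UDH ⇒ T = (1/3, 1/3)
2. M is the midpoint of UD ⇒ M = (1/2, 0)
3. N lies on line HM with HN:NM = 1:4 ⇒ N = (1/10, 4/5)
4. E is the midpoint of UN ⇒ E = (11/20, 2/5)
line ET meets DH at G = (0, 3/13)
T = E + t·(G−E) with t = 13/33, so ET:TG = 13/33:20/33

ET:TG = 13/20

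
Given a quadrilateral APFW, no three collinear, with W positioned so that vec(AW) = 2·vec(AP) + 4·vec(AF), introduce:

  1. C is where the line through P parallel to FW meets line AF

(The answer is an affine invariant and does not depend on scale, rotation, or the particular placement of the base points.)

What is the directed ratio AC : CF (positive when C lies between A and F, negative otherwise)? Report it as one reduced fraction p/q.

AC:CF = -3/5

Set A = (0, 0), P = (1, 0), F = (0, 1), W = (2, 4); any affine frame gives the same invariant.
1. C is where the line through P parallel to FW meets line AF ⇒ C = (0, -3/2)
C = A + t·(F−A) with t = -3/2, so AC:CF = t:(1−t) = -3/2:5/2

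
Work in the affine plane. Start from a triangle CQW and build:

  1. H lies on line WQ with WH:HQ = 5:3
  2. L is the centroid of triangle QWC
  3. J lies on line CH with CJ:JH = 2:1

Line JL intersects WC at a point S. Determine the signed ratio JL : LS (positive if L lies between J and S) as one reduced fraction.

Set C = (0, 0), Q = (1, 0), W = (0, 1); any affine frame gives the same invariant.
1. H lies on line WQ with WH:HQ = 5:3 ⇒ H = (5/8, 3/8)
2. L is the centroid of triangle QWC ⇒ L = (1/3, 1/3)
3. J lies on line CH with CJ:JH = 2:1 ⇒ J = (5/12, 1/4)
line JL meets WC at S = (0, 2/3)
L = J + t·(S−J) with t = 1/5, so JL:LS = 1/5:4/5

JL:LS = 1/4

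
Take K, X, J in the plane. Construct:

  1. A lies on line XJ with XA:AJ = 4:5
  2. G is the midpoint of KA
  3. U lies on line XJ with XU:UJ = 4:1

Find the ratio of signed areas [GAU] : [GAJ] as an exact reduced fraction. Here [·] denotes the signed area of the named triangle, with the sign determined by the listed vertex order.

Assign K = (0, 0), X = (1, 0), J = (0, 1) — the answer is frame-independent, so this choice is without loss of generality.
1. A lies on line XJ with XA:AJ = 4:5 ⇒ A = (5/9, 4/9)
2. G is the midpoint of KA ⇒ G = (5/18, 2/9)
3. U lies on line XJ with XU:UJ = 4:1 ⇒ U = (1/5, 4/5)
2·[GAU] = 8/45, 2·[GAJ] = 5/18
[GAU]:[GAJ] = 8/45:5/18 = 16/25

[GAU]:[GAJ] = 16/25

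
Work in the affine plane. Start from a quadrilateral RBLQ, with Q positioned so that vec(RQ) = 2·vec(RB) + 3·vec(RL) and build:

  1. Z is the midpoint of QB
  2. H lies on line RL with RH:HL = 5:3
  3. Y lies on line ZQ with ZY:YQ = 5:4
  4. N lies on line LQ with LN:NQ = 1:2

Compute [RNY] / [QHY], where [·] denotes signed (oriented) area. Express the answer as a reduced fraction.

[RNY]:[QHY] = -152/87

Choose coordinates R = (0, 0), B = (1, 0), L = (0, 1), Q = (2, 3).
1. Z is the midpoint of QB ⇒ Z = (3/2, 3/2)
2. H lies on line RL with RH:HL = 5:3 ⇒ H = (0, 5/8)
3. Y lies on line ZQ with ZY:YQ = 5:4 ⇒ Y = (16/9, 7/3)
4. N lies on line LQ with LN:NQ = 1:2 ⇒ N = (2/3, 5/3)
2·[RNY] = -38/27, 2·[QHY] = 29/36
[RNY]:[QHY] = -38/27:29/36 = -152/87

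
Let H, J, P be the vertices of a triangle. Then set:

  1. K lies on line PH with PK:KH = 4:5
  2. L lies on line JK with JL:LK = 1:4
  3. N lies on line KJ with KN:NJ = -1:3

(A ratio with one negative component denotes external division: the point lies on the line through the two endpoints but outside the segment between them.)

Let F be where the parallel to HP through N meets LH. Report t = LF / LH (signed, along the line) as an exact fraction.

t = 13/8

Set H = (0, 0), J = (1, 0), P = (0, 1); any affine frame gives the same invariant.
1. K lies on line PH with PK:KH = 4:5 ⇒ K = (0, 5/9)
2. L lies on line JK with JL:LK = 1:4 ⇒ L = (4/5, 1/9)
3. N lies on line KJ with KN:NJ = -1:3 ⇒ N = (-1/2, 5/6)
through N parallel to HP: direction (0, 1); meets LH at F = (-1/2, -5/72)
F = L + t·(H−L) with t = 13/8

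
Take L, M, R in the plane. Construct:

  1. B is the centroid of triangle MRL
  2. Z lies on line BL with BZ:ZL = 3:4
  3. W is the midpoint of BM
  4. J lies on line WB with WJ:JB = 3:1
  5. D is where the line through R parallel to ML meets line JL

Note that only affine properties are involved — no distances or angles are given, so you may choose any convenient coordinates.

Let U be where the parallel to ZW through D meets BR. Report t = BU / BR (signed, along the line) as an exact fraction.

t = 101/91

Choose coordinates L = (0, 0), M = (1, 0), R = (0, 1).
1. B is the centroid of triangle MRL ⇒ B = (1/3, 1/3)
2. Z lies on line BL with BZ:ZL = 3:4 ⇒ Z = (4/21, 4/21)
3. W is the midpoint of BM ⇒ W = (2/3, 1/6)
4. J lies on line WB with WJ:JB = 3:1 ⇒ J = (5/12, 7/24)
5. D is where the line through R parallel to ML meets line JL ⇒ D = (10/7, 1)
through D parallel to ZW: direction (10/21, -1/42); meets BR at U = (-10/273, 293/273)
U = B + t·(R−B) with t = 101/91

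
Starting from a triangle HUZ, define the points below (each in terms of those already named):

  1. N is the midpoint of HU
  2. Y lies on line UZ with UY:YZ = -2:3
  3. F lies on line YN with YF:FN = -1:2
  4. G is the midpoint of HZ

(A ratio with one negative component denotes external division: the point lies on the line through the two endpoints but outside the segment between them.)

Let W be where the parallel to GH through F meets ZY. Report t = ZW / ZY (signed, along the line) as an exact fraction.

t = 11/6

Set H = (0, 0), U = (1, 0), Z = (0, 1); any affine frame gives the same invariant.
1. N is the midpoint of HU ⇒ N = (1/2, 0)
2. Y lies on line UZ with UY:YZ = -2:3 ⇒ Y = (3, -2)
3. F lies on line YN with YF:FN = -1:2 ⇒ F = (11/2, -4)
4. G is the midpoint of HZ ⇒ G = (0, 1/2)
through F parallel to GH: direction (0, -1/2); meets ZY at W = (11/2, -9/2)
W = Z + t·(Y−Z) with t = 11/6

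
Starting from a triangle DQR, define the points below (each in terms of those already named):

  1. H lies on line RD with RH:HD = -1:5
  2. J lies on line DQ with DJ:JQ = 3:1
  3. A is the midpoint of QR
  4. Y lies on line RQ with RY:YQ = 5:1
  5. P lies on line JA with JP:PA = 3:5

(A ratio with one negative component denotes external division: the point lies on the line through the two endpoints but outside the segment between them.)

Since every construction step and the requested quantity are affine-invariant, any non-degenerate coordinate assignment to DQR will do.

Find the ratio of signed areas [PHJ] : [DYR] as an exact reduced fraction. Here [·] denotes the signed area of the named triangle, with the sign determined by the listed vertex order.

Set D = (0, 0), Q = (1, 0), R = (0, 1); any affine frame gives the same invariant.
1. H lies on line RD with RH:HD = -1:5 ⇒ H = (0, 5/4)
2. J lies on line DQ with DJ:JQ = 3:1 ⇒ J = (3/4, 0)
3. A is the midpoint of QR ⇒ A = (1/2, 1/2)
4. Y lies on line RQ with RY:YQ = 5:1 ⇒ Y = (5/6, 1/6)
5. P lies on line JA with JP:PA = 3:5 ⇒ P = (21/32, 3/16)
2·[PHJ] = 3/128, 2·[DYR] = 5/6
[PHJ]:[DYR] = 3/128:5/6 = 9/320

[PHJ]:[DYR] = 9/320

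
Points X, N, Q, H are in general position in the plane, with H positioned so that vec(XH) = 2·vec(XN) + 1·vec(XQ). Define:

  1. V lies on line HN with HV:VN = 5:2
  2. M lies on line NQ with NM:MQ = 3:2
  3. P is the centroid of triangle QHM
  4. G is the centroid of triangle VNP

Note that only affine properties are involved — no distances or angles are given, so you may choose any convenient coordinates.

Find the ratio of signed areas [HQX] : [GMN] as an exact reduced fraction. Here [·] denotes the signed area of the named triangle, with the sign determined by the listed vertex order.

[HQX]:[GMN] = 105/13

Choose coordinates X = (0, 0), N = (1, 0), Q = (0, 1), H = (2, 1).
1. V lies on line HN with HV:VN = 5:2 ⇒ V = (9/7, 2/7)
2. M lies on line NQ with NM:MQ = 3:2 ⇒ M = (2/5, 3/5)
3. P is the centroid of triangle QHM ⇒ P = (4/5, 13/15)
4. G is the centroid of triangle VNP ⇒ G = (36/35, 121/315)
2·[HQX] = 2, 2·[GMN] = 26/105
[HQX]:[GMN] = 2:26/105 = 105/13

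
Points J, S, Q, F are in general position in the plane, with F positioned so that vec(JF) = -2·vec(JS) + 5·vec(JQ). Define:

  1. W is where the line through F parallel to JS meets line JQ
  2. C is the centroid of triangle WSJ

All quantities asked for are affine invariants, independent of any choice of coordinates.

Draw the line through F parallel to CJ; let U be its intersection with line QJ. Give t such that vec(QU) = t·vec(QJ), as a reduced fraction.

t = -14

Work in coordinates with J = (0, 0), S = (1, 0), Q = (0, 1), F = (-2, 5).
1. W is where the line through F parallel to JS meets line JQ ⇒ W = (0, 5)
2. C is the centroid of triangle WSJ ⇒ C = (1/3, 5/3)
through F parallel to CJ: direction (-1/3, -5/3); meets QJ at U = (0, 15)
U = Q + t·(J−Q) with t = -14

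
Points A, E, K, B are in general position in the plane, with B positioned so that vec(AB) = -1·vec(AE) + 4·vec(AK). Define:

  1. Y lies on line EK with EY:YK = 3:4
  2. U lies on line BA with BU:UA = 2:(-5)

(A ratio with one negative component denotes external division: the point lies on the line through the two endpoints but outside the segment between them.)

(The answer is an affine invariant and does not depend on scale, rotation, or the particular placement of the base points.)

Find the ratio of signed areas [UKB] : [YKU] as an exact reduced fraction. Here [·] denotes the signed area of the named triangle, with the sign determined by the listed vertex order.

[UKB]:[YKU] = 7/24

Work in coordinates with A = (0, 0), E = (1, 0), K = (0, 1), B = (-1, 4).
1. Y lies on line EK with EY:YK = 3:4 ⇒ Y = (4/7, 3/7)
2. U lies on line BA with BU:UA = 2:(-5) ⇒ U = (-5/3, 20/3)
2·[UKB] = -2/3, 2·[YKU] = -16/7
[UKB]:[YKU] = -2/3:-16/7 = 7/24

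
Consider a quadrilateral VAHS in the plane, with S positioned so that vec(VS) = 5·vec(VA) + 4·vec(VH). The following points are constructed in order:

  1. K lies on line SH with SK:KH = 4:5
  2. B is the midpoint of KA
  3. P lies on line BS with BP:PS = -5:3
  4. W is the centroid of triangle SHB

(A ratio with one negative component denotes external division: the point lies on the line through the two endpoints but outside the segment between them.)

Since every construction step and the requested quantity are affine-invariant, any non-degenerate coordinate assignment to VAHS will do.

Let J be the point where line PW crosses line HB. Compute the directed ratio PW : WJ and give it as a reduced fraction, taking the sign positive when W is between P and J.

PW:WJ = 13/2

Set V = (0, 0), A = (1, 0), H = (0, 1), S = (5, 4); any affine frame gives the same invariant.
1. K lies on line SH with SK:KH = 4:5 ⇒ K = (25/9, 8/3)
2. B is the midpoint of KA ⇒ B = (17/9, 4/3)
3. P lies on line BS with BP:PS = -5:3 ⇒ P = (29/3, 8)
4. W is the centroid of triangle SHB ⇒ W = (62/27, 19/9)
line PW meets HB at J = (136/117, 47/39)
W = P + t·(J−P) with t = 13/15, so PW:WJ = 13/15:2/15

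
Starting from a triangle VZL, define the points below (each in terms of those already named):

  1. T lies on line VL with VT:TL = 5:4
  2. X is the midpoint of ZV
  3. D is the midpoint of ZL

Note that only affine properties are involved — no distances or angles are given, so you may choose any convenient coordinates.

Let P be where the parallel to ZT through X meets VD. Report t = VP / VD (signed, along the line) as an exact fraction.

t = 5/14

Assign V = (0, 0), Z = (1, 0), L = (0, 1) — the answer is frame-independent, so this choice is without loss of generality.
1. T lies on line VL with VT:TL = 5:4 ⇒ T = (0, 5/9)
2. X is the midpoint of ZV ⇒ X = (1/2, 0)
3. D is the midpoint of ZL ⇒ D = (1/2, 1/2)
through X parallel to ZT: direction (-1, 5/9); meets VD at P = (5/28, 5/28)
P = V + t·(D−V) with t = 5/14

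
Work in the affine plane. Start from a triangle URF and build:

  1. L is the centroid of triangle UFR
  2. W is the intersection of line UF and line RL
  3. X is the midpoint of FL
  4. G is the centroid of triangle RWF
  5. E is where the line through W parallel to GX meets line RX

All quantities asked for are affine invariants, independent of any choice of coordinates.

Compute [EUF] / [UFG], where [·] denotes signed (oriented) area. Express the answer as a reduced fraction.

[EUF]:[UFG] = -9/2

Work in coordinates with U = (0, 0), R = (1, 0), F = (0, 1).
1. L is the centroid of triangle UFR ⇒ L = (1/3, 1/3)
2. W is the intersection of line UF and line RL ⇒ W = (0, 1/2)
3. X is the midpoint of FL ⇒ X = (1/6, 2/3)
4. G is the centroid of triangle RWF ⇒ G = (1/3, 1/2)
5. E is where the line through W parallel to GX meets line RX ⇒ E = (-3/2, 2)
2·[EUF] = 3/2, 2·[UFG] = -1/3
[EUF]:[UFG] = 3/2:-1/3 = -9/2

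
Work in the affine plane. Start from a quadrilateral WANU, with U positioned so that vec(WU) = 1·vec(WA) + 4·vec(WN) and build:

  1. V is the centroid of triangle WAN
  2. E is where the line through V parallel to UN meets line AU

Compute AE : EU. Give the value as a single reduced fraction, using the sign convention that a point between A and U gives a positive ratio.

Choose coordinates W = (0, 0), A = (1, 0), N = (0, 1), U = (1, 4).
1. V is the centroid of triangle WAN ⇒ V = (1/3, 1/3)
2. E is where the line through V parallel to UN meets line AU ⇒ E = (1, 7/3)
E = A + t·(U−A) with t = 7/12, so AE:EU = t:(1−t) = 7/12:5/12

AE:EU = 7/5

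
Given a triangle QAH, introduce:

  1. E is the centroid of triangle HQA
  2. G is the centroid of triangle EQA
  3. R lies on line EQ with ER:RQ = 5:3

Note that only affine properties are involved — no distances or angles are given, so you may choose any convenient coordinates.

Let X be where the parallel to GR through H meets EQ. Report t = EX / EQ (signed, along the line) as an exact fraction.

Set Q = (0, 0), A = (1, 0), H = (0, 1); any affine frame gives the same invariant.
1. E is the centroid of triangle HQA ⇒ E = (1/3, 1/3)
2. G is the centroid of triangle EQA ⇒ G = (4/9, 1/9)
3. R lies on line EQ with ER:RQ = 5:3 ⇒ R = (1/8, 1/8)
through H parallel to GR: direction (-23/72, 1/72); meets EQ at X = (23/24, 23/24)
X = E + t·(Q−E) with t = -15/8

t = -15/8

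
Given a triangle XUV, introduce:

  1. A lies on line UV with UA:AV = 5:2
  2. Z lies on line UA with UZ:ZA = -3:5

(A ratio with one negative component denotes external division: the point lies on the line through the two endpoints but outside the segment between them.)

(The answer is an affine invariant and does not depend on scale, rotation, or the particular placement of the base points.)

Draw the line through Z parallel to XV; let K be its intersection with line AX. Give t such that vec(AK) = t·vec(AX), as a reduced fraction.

Work in coordinates with X = (0, 0), U = (1, 0), V = (0, 1).
1. A lies on line UV with UA:AV = 5:2 ⇒ A = (2/7, 5/7)
2. Z lies on line UA with UZ:ZA = -3:5 ⇒ Z = (29/14, -15/14)
through Z parallel to XV: direction (0, 1); meets AX at K = (29/14, 145/28)
K = A + t·(X−A) with t = -25/4

t = -25/4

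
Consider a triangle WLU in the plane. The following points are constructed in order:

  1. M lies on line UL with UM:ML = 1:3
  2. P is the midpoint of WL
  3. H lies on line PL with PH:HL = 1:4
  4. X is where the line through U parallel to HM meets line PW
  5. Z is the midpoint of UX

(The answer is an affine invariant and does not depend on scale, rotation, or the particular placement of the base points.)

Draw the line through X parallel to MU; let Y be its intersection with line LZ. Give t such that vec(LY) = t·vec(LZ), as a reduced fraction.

t = 2

Set W = (0, 0), L = (1, 0), U = (0, 1); any affine frame gives the same invariant.
1. M lies on line UL with UM:ML = 1:3 ⇒ M = (1/4, 3/4)
2. P is the midpoint of WL ⇒ P = (1/2, 0)
3. H lies on line PL with PH:HL = 1:4 ⇒ H = (3/5, 0)
4. X is where the line through U parallel to HM meets line PW ⇒ X = (7/15, 0)
5. Z is the midpoint of UX ⇒ Z = (7/30, 1/2)
through X parallel to MU: direction (-1/4, 1/4); meets LZ at Y = (-8/15, 1)
Y = L + t·(Z−L) with t = 2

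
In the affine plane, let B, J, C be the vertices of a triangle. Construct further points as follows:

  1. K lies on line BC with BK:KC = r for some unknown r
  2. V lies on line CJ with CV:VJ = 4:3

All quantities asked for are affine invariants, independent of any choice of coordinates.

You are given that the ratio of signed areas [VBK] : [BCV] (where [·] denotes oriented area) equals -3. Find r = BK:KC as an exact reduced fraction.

r = -3/4

Choose coordinates B = (0, 0), J = (1, 0), C = (0, 1).
1. With BK:KC = r, write λ = r/(r+1) so K = B + λ·(C−B); K is affine-linear in λ
2. V lies on line CJ with CV:VJ = 4:3 ⇒ V = (4/7, 3/7)
Every point depending on K is an affine combination of K and λ-independent points, so each such coordinate is linear in λ; the λ² term in each signed area is a multiple of (C−B)×(C−B) = 0, so 2·[VBK] and 2·[BCV] are each linear in λ. Evaluating at λ=0 and λ=1:
  2·[VBK] = -4/7·λ,   2·[BCV] = -4/7
So [VBK]:[BCV] = (-4/7·λ) / (-4/7). Setting this equal to -3:
  -4/7·λ = -3·(-4/7)  ⇒  λ = -3
Then r = λ/(1−λ) = (-3)/(4) = -3/4. Check: with r = -3/4, K = (0, -3) and [VBK]:[BCV] = -3 as required.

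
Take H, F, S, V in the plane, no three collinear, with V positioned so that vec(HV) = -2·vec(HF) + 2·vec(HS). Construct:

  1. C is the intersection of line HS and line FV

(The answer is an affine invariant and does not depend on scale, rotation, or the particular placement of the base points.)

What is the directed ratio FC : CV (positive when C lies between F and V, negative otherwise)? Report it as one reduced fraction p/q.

Set H = (0, 0), F = (1, 0), S = (0, 1), V = (-2, 2); any affine frame gives the same invariant.
1. C is the intersection of line HS and line FV ⇒ C = (0, 2/3)
C = F + t·(V−F) with t = 1/3, so FC:CV = t:(1−t) = 1/3:2/3

FC:CV = 1/2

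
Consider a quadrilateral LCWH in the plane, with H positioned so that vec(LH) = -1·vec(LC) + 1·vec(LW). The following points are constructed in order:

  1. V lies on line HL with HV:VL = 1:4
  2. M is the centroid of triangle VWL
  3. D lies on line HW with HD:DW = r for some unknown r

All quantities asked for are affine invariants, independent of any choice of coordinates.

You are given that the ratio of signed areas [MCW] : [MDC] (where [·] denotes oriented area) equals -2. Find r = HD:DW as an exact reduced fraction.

Work in coordinates with L = (0, 0), C = (1, 0), W = (0, 1), H = (-1, 1).
1. V lies on line HL with HV:VL = 1:4 ⇒ V = (-4/5, 4/5)
2. M is the centroid of triangle VWL ⇒ M = (-4/15, 3/5)
3. With HD:DW = r, write λ = r/(r+1) so D = H + λ·(W−H); D is affine-linear in λ
Every point depending on D is an affine combination of D and λ-independent points, so each such coordinate is linear in λ; the λ² term in each signed area is a multiple of (W−H)×(W−H) = 0, so 2·[MCW] and 2·[MDC] are each linear in λ. Evaluating at λ=0 and λ=1:
  2·[MCW] = 2/3,   2·[MDC] = -3/5·λ − 1/15
So [MCW]:[MDC] = (2/3) / (-3/5·λ − 1/15). Setting this equal to -2:
  2/3 = -2·(-3/5·λ − 1/15)  ⇒  λ = 4/9
Then r = λ/(1−λ) = (4/9)/(5/9) = 4/5. Check: with r = 4/5, D = (-5/9, 1) and [MCW]:[MDC] = -2 as required.

r = 4/5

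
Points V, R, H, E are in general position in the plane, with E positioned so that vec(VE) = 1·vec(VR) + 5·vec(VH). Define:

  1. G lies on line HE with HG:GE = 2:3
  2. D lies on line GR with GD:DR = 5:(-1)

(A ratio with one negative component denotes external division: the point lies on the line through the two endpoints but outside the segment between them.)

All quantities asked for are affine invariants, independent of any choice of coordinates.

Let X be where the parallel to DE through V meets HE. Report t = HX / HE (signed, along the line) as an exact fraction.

Assign V = (0, 0), R = (1, 0), H = (0, 1), E = (1, 5) — the answer is frame-independent, so this choice is without loss of generality.
1. G lies on line HE with HG:GE = 2:3 ⇒ G = (2/5, 13/5)
2. D lies on line GR with GD:DR = 5:(-1) ⇒ D = (23/20, -13/20)
through V parallel to DE: direction (-3/20, 113/20); meets HE at X = (-3/125, 113/125)
X = H + t·(E−H) with t = -3/125

t = -3/125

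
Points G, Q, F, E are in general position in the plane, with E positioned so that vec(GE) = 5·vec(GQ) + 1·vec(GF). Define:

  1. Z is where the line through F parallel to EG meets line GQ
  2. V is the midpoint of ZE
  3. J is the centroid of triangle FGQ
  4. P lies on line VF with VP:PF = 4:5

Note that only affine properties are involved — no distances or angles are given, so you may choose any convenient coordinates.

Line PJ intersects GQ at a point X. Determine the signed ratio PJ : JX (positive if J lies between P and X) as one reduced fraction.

PJ:JX = 7/6

Assign G = (0, 0), Q = (1, 0), F = (0, 1), E = (5, 1) — the answer is frame-independent, so this choice is without loss of generality.
1. Z is where the line through F parallel to EG meets line GQ ⇒ Z = (-5, 0)
2. V is the midpoint of ZE ⇒ V = (0, 1/2)
3. J is the centroid of triangle FGQ ⇒ J = (1/3, 1/3)
4. P lies on line VF with VP:PF = 4:5 ⇒ P = (0, 13/18)
line PJ meets GQ at X = (13/21, 0)
J = P + t·(X−P) with t = 7/13, so PJ:JX = 7/13:6/13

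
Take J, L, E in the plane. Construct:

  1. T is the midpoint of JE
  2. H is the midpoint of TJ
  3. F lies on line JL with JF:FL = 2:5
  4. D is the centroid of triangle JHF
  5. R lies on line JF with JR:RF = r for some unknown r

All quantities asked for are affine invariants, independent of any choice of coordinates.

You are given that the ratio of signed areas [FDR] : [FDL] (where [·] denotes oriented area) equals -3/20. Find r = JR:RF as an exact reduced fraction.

r = 5/3

Work in coordinates with J = (0, 0), L = (1, 0), E = (0, 1).
1. T is the midpoint of JE ⇒ T = (0, 1/2)
2. H is the midpoint of TJ ⇒ H = (0, 1/4)
3. F lies on line JL with JF:FL = 2:5 ⇒ F = (2/7, 0)
4. D is the centroid of triangle JHF ⇒ D = (2/21, 1/12)
5. With JR:RF = r, write λ = r/(r+1) so R = J + λ·(F−J); R is affine-linear in λ
Every point depending on R is an affine combination of R and λ-independent points, so each such coordinate is linear in λ; the λ² term in each signed area is a multiple of (F−J)×(F−J) = 0, so 2·[FDR] and 2·[FDL] are each linear in λ. Evaluating at λ=0 and λ=1:
  2·[FDR] = -1/42·λ + 1/42,   2·[FDL] = -5/84
So [FDR]:[FDL] = (-1/42·λ + 1/42) / (-5/84). Setting this equal to -3/20:
  -1/42·λ + 1/42 = -3/20·(-5/84)  ⇒  λ = 5/8
Then r = λ/(1−λ) = (5/8)/(3/8) = 5/3. Check: with r = 5/3, R = (5/28, 0) and [FDR]:[FDL] = -3/20 as required.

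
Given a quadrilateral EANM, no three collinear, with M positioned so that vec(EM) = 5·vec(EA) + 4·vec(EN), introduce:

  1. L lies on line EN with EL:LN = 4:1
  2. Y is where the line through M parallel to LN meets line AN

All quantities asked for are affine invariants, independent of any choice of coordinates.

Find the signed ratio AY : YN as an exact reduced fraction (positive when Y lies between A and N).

Assign E = (0, 0), A = (1, 0), N = (0, 1), M = (5, 4) — the answer is frame-independent, so this choice is without loss of generality.
1. L lies on line EN with EL:LN = 4:1 ⇒ L = (0, 4/5)
2. Y is where the line through M parallel to LN meets line AN ⇒ Y = (5, -4)
Y = A + t·(N−A) with t = -4, so AY:YN = t:(1−t) = -4:5

AY:YN = -4/5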